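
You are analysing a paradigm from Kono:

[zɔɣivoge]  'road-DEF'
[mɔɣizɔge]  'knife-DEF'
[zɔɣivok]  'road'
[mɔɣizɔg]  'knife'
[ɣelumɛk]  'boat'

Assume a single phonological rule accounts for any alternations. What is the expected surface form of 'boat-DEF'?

[ɣelumɛge]

The root 'road' surfaces as [zɔɣivok] and [zɔɣivoge], with a stem-final [k] ~ [g] alternation.
If /g/ were underlying and a rule turned it into [k] in isolation, 'knife' would also alternate; but it has [g] in both [mɔɣizɔg] and [mɔɣizɔge].
So /k/ is underlying, and a rule of intervocalic voicing — voiceless stops become voiced between vowels — gives [g].
The one attested form of 'boat', [ɣelumɛk], shows underlying /ɣelumɛk/. Applying the same rule between vowels gives [ɣelumɛge].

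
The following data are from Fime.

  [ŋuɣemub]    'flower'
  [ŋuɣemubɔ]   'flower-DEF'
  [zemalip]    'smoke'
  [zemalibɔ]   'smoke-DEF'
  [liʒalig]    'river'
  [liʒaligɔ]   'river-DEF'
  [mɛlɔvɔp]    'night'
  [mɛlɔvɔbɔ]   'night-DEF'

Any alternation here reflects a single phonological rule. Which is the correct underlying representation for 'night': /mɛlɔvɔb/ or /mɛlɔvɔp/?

The stem for 'night' ends in [p] in [mɛlɔvɔp] but [b] in [mɛlɔvɔbɔ].
Compare 'flower', with invariant [b] in [ŋuɣemub] and [ŋuɣemubɔ]: an analysis with underlying /b/ and a rule producing [p] in isolation would wrongly predict alternation here too.
So /p/ is underlying, and a rule of intervocalic voicing — voiceless stops become voiced between vowels — gives [b].

/mɛlɔvɔp/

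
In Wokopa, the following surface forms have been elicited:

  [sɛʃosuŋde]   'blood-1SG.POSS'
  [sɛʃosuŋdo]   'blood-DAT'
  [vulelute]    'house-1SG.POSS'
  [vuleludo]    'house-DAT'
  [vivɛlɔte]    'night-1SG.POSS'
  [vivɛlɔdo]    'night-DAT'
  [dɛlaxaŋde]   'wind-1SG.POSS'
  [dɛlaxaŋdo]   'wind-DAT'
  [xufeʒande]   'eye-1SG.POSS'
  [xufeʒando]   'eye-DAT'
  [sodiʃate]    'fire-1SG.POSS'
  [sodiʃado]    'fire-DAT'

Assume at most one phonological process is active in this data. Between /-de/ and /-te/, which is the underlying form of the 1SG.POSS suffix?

The 1SG.POSS suffix surfaces as [-de] and [-te], depending on the final segment of the stem.
The DAT suffix, which begins with [d], is invariant after every stem; so [d] is not altered by any rule here.
So the underlying form is /-te/, and voiceless stops become voiced after a nasal.

/-te/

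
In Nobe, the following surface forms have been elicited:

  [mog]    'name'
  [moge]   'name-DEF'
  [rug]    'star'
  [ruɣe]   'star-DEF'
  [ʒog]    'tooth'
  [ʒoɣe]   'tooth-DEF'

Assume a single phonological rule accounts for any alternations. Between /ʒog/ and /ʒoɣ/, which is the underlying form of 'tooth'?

In [ʒog] and [ʒoɣe] the final segment of 'tooth' alternates: [g] ~ [ɣ].
If /g/ were underlying and a rule turned it into [ɣ] before the DEF suffix, 'name' would also alternate; but it has [g] in both [mog] and [moge].
The underlying segment must be /ɣ/; voiced fricatives become stops word-finally, yielding [g] there.

/ʒoɣ/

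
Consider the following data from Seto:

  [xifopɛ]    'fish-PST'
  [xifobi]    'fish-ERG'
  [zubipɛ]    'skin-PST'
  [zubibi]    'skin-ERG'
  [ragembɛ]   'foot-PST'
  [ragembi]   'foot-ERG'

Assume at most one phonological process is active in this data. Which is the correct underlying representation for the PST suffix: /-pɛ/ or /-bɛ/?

/-pɛ/

The PST suffix surfaces as [-bɛ] and [-pɛ], depending on the final segment of the stem.
The ERG suffix, which begins with [b], is invariant after every stem; so [b] is not altered by any rule here.
The PST suffix is therefore /-pɛ/ underlyingly, with post-nasal voicing: voiceless stops become voiced after a nasal.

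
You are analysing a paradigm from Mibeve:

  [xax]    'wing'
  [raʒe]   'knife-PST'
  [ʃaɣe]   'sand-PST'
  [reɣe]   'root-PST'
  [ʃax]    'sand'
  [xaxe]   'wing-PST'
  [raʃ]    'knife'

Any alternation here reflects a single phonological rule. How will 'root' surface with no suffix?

[rex]

The stem for 'sand' ends in [x] in [ʃax] but [ɣ] in [ʃaɣe].
If /x/ were underlying and a rule turned it into [ɣ] before the PST suffix, 'wing' would also alternate; but it has [x] in both [xax] and [xaxe].
The underlying segment must be /ɣ/; voiced obstruents become voiceless word-finally, yielding [x] there.
From [reɣe] the stem 'root' is /reɣ/; word-finally this yields [rex].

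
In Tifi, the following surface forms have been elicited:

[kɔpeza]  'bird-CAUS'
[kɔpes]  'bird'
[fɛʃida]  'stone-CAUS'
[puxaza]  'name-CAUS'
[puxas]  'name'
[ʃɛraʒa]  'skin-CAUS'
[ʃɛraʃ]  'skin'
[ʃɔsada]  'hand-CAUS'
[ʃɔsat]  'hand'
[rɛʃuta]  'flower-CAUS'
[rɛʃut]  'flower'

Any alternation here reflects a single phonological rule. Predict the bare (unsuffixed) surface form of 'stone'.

The root 'hand' surfaces as [ʃɔsada] and [ʃɔsat], with a stem-final [d] ~ [t] alternation.
If /t/ were underlying and a rule turned it into [d] before the CAUS suffix, 'flower' would also alternate; but it has [t] in both [rɛʃuta] and [rɛʃut].
Therefore /d/ is basic and [t] is derived by word-final obstruent devoicing (voiced obstruents become voiceless word-finally).
The one attested form of 'stone', [fɛʃida], shows underlying /fɛʃid/. Applying the same rule word-finally gives [fɛʃit].

[fɛʃit]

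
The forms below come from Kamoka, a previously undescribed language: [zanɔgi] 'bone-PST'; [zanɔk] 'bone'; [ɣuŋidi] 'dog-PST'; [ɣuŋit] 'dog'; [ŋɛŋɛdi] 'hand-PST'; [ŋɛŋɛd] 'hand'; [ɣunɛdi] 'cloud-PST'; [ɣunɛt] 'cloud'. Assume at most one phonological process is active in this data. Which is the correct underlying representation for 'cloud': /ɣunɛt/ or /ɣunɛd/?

/ɣunɛt/

The stem for 'cloud' ends in [d] in [ɣunɛdi] but [t] in [ɣunɛt].
The stem 'hand' ([ŋɛŋɛdi], [ŋɛŋɛd]) shows [d] unchanged in both environments, so [d] cannot be basic with [t] derived in isolation.
Therefore /t/ is basic and [d] is derived by intervocalic voicing (voiceless stops become voiced between vowels).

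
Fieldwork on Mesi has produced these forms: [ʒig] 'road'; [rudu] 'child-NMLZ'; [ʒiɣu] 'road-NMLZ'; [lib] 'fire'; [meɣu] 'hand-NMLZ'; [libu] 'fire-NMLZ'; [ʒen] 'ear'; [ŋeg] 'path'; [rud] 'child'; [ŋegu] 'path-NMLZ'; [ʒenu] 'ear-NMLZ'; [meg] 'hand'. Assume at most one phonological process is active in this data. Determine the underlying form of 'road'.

The stem for 'road' ends in [g] in [ʒig] but [ɣ] in [ʒiɣu].
If /g/ were underlying and a rule turned it into [ɣ] before the NMLZ suffix, 'path' would also alternate; but it has [g] in both [ŋeg] and [ŋegu].
So /ɣ/ is underlying, and a rule of word-final hardening — voiced fricatives become stops word-finally — gives [g].
Hence 'road' is /ʒiɣ/ underlyingly.

/ʒiɣ/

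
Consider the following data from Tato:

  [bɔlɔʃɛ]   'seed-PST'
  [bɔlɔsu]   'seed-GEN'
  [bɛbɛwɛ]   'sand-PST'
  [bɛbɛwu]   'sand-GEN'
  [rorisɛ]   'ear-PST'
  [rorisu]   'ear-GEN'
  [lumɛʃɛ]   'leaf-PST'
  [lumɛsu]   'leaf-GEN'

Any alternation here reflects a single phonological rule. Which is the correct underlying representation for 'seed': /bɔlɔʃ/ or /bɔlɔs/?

The stem for 'seed' ends in [ʃ] in [bɔlɔʃɛ] but [s] in [bɔlɔsu].
But 'ear' keeps [s] in both environments ([rorisɛ], [rorisu]), so there is no rule changing /s/ to [ʃ] before the PST suffix.
The underlying segment must be /ʃ/; palato-alveolar /ʃ/ becomes [s] when no front vowel follows, yielding [s] there.

/bɔlɔʃ/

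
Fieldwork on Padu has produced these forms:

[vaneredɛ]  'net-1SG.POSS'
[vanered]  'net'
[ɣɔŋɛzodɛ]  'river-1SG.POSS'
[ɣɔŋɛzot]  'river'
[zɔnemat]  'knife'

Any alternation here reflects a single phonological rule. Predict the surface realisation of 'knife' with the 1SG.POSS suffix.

In [ɣɔŋɛzodɛ] and [ɣɔŋɛzot] the final segment of 'river' alternates: [d] ~ [t].
The stem 'net' ([vaneredɛ], [vanered]) shows [d] unchanged in both environments, so [d] cannot be basic with [t] derived in isolation.
So /t/ is underlying, and a rule of intervocalic voicing — voiceless stops become voiced between vowels — gives [d].
The one attested form of 'knife', [zɔnemat], shows underlying /zɔnemat/. Applying the same rule between vowels gives [zɔnemadɛ].

[zɔnemadɛ]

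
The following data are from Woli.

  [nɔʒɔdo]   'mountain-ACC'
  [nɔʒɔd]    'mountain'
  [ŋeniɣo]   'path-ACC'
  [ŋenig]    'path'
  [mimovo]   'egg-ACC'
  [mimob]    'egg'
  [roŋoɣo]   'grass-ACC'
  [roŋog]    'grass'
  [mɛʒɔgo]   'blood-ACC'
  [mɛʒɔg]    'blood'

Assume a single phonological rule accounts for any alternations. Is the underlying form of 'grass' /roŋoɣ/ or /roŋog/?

The stem for 'grass' ends in [ɣ] in [roŋoɣo] but [g] in [roŋog].
But 'blood' keeps [g] in both environments ([mɛʒɔgo], [mɛʒɔg]), so there is no rule changing /g/ to [ɣ] before the ACC suffix.
The alternation reflects word-final hardening: voiced fricatives become stops word-finally. /ɣ/ is underlying.

/roŋoɣ/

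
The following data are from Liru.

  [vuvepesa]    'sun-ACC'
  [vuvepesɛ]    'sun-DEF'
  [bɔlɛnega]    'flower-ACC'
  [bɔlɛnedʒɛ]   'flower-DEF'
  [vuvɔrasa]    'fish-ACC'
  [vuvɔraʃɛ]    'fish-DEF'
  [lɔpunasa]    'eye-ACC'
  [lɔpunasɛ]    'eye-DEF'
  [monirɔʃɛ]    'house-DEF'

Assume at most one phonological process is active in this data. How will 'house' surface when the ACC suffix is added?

In [vuvɔrasa] and [vuvɔraʃɛ] the final segment of 'fish' alternates: [s] ~ [ʃ].
If /s/ were underlying and a rule turned it into [ʃ] before the DEF suffix, 'eye' would also alternate; but it has [s] in both [lɔpunasa] and [lɔpunasɛ].
The alternation reflects depalatalization: palato-alveolar /dʒ/ and /ʃ/ become [g] and [s] when no front vowel follows. /ʃ/ is underlying.
From [monirɔʃɛ] the stem 'house' is /monirɔʃ/; when no front vowel follows this yields [monirɔsa].

[monirɔsa]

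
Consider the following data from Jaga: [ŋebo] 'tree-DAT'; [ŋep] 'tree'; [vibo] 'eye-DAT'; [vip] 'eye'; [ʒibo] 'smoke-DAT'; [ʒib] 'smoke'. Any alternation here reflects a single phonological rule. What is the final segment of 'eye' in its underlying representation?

/p/

In [vibo] and [vip] the final segment of 'eye' alternates: [b] ~ [p].
If /b/ were underlying and a rule turned it into [p] in isolation, 'smoke' would also alternate; but it has [b] in both [ʒibo] and [ʒib].
The underlying segment must be /p/; voiceless stops become voiced between vowels, yielding [b] there.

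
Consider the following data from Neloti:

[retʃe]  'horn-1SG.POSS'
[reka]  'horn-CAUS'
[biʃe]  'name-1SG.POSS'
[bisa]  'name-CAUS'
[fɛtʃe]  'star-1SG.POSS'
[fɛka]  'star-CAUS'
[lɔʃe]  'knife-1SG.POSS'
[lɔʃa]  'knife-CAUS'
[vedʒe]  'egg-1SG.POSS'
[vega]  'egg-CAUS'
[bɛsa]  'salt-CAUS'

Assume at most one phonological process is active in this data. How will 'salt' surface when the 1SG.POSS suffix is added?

[bɛʃe]

The stem for 'name' ends in [ʃ] in [biʃe] but [s] in [bisa].
The stem 'knife' ([lɔʃe], [lɔʃa]) shows [ʃ] unchanged in both environments, so [ʃ] cannot be basic with [s] derived before the CAUS suffix.
The underlying segment must be /s/; /k/, /g/ and /s/ become palato-alveolar [tʃ], [dʒ] and [ʃ] before a front vowel, yielding [ʃ] there.
The one attested form of 'salt', [bɛsa], shows underlying /bɛs/. Applying the same rule before a front vowel gives [bɛʃe].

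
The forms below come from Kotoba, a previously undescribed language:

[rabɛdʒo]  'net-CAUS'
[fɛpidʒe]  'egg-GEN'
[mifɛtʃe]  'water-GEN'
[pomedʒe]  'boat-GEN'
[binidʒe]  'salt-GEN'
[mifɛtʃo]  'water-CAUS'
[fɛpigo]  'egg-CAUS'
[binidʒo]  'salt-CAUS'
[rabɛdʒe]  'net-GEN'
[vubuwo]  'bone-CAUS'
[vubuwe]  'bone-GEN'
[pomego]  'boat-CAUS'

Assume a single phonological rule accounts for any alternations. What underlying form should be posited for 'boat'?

/pomeg/

In [pomedʒe] and [pomego] the final segment of 'boat' alternates: [dʒ] ~ [g].
If /dʒ/ were underlying and a rule turned it into [g] before the CAUS suffix, 'salt' would also alternate; but it has [dʒ] in both [binidʒe] and [binidʒo].
The alternation reflects palatalization before a front vowel: /g/ becomes palato-alveolar [dʒ] before a front vowel. /g/ is underlying.
The underlying form of 'boat' is therefore /pomeg/.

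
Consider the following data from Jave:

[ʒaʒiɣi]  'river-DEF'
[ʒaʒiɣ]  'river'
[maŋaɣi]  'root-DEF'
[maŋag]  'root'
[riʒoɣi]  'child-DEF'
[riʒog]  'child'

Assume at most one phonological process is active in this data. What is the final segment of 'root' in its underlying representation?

'root' shows [ɣ] ~ [g] at the end of the stem ([maŋaɣi] vs [maŋag]).
But 'river' keeps [ɣ] in both environments ([ʒaʒiɣi], [ʒaʒiɣ]), so there is no rule changing /ɣ/ to [g] in isolation.
The alternation reflects intervocalic spirantization: voiced stops become fricatives between vowels. /g/ is underlying.

/g/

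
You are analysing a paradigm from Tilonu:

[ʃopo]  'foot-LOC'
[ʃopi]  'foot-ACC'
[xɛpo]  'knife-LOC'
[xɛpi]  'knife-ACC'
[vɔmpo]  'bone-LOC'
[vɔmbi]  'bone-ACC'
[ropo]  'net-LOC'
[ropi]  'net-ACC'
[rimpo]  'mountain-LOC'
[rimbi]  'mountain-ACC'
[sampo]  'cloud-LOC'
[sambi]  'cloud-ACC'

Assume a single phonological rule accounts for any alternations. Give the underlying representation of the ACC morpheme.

The ACC morpheme has two allomorphs, [-bi] and [-pi].
The LOC suffix, which begins with [p], is invariant after every stem; so [p] is not altered by any rule here.
The ACC suffix is therefore /-bi/ underlyingly, with post-vocalic devoicing: voiced stops become voiceless after a vowel.

/-bi/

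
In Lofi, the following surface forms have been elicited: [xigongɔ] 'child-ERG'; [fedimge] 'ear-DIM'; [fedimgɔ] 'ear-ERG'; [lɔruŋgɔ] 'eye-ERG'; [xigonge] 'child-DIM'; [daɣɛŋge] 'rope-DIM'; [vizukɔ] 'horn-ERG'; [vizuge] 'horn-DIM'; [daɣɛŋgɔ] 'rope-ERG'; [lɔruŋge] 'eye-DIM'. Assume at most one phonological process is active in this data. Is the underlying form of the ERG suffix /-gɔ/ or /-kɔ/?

The ERG suffix surfaces as [-gɔ] and [-kɔ], depending on the final segment of the stem.
By contrast the DIM suffix keeps its initial [g] throughout — that segment must be underlying.
So the underlying form is /-kɔ/, and voiceless stops become voiced after a nasal.

/-kɔ/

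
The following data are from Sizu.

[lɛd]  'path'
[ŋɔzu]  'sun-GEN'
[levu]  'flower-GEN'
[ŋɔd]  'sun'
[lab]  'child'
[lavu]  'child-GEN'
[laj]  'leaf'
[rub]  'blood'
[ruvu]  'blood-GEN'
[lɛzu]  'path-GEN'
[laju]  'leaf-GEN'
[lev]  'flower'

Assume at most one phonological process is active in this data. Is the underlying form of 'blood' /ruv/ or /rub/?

In [rub] and [ruvu] the final segment of 'blood' alternates: [b] ~ [v].
If /v/ were underlying and a rule turned it into [b] in isolation, 'flower' would also alternate; but it has [v] in both [lev] and [levu].
The alternation reflects intervocalic spirantization: voiced stops become fricatives between vowels. /b/ is underlying.

/rub/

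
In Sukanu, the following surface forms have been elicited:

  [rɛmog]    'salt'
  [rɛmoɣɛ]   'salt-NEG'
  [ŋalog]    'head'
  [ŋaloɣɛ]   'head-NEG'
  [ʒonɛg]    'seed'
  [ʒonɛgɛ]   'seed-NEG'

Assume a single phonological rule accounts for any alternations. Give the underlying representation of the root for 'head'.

/ŋaloɣ/

The root 'head' surfaces as [ŋalog] and [ŋaloɣɛ], with a stem-final [g] ~ [ɣ] alternation.
But 'seed' keeps [g] in both environments ([ʒonɛg], [ʒonɛgɛ]), so there is no rule changing /g/ to [ɣ] before the NEG suffix.
The alternation reflects word-final hardening: voiced fricatives become stops word-finally. /ɣ/ is underlying.
Hence 'head' is /ŋaloɣ/ underlyingly.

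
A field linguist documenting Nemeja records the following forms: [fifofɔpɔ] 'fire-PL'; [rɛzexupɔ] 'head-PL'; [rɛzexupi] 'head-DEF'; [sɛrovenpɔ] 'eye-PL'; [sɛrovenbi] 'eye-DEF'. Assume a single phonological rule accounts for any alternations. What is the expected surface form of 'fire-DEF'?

[fifofɔpi]

The DEF suffix surfaces as [-bi] and [-pi], depending on the final segment of the stem.
The PL suffix, which begins with [p], is invariant after every stem; so [p] is not altered by any rule here.
So the underlying form is /-bi/, and voiced stops become voiceless after a vowel.
After 'fire', which ends in a vowel, the suffix surfaces as [-pi], giving [fifofɔpi].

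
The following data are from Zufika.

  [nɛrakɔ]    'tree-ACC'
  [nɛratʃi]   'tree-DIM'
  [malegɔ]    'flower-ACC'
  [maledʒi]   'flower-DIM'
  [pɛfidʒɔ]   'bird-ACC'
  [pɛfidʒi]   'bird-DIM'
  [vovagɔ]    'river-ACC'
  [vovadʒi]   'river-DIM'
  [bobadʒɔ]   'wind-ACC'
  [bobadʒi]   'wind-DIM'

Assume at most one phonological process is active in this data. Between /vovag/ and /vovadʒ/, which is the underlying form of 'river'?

The root 'river' surfaces as [vovagɔ] and [vovadʒi], with a stem-final [g] ~ [dʒ] alternation.
The stem 'bird' ([pɛfidʒɔ], [pɛfidʒi]) shows [dʒ] unchanged in both environments, so [dʒ] cannot be basic with [g] derived before the ACC suffix.
The alternation reflects palatalization before a front vowel: /k/ and /g/ become palato-alveolar [tʃ] and [dʒ] before a front vowel. /g/ is underlying.

/vovag/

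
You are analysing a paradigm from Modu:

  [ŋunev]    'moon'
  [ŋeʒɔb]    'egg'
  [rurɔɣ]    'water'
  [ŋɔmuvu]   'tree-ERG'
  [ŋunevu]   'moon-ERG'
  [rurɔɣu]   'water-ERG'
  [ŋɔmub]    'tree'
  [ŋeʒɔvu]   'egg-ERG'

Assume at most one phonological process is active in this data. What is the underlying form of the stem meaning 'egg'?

/ŋeʒɔb/

'egg' shows [v] ~ [b] at the end of the stem ([ŋeʒɔvu] vs [ŋeʒɔb]).
Compare 'moon', with invariant [v] in [ŋunevu] and [ŋunev]: an analysis with underlying /v/ and a rule producing [b] in isolation would wrongly predict alternation here too.
The alternation reflects intervocalic spirantization: voiced stops become fricatives between vowels. /b/ is underlying.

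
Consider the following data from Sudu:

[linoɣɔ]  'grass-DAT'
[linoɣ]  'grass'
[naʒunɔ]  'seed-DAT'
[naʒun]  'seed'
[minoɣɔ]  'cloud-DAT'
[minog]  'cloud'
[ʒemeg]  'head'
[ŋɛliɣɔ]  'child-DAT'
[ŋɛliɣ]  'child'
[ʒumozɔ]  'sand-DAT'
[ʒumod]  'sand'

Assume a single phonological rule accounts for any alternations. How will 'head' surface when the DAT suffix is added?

[ʒemeɣɔ]

'cloud' shows [ɣ] ~ [g] at the end of the stem ([minoɣɔ] vs [minog]).
Compare 'grass', with invariant [ɣ] in [linoɣɔ] and [linoɣ]: an analysis with underlying /ɣ/ and a rule producing [g] in isolation would wrongly predict alternation here too.
Therefore /g/ is basic and [ɣ] is derived by intervocalic spirantization (voiced stops become fricatives between vowels).
From [ʒemeg] the stem 'head' is /ʒemeg/; between vowels this yields [ʒemeɣɔ].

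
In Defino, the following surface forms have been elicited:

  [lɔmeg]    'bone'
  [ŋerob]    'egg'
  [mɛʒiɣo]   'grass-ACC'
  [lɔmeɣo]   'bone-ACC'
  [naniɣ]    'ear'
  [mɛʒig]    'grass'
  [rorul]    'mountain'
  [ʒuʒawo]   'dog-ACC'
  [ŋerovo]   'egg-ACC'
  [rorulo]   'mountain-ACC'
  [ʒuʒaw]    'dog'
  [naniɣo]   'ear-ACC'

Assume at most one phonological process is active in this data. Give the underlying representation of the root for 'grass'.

/mɛʒig/

'grass' shows [ɣ] ~ [g] at the end of the stem ([mɛʒiɣo] vs [mɛʒig]).
Compare 'ear', with invariant [ɣ] in [naniɣo] and [naniɣ]: an analysis with underlying /ɣ/ and a rule producing [g] in isolation would wrongly predict alternation here too.
So /g/ is underlying, and a rule of intervocalic spirantization — voiced stops become fricatives between vowels — gives [ɣ].
The underlying form of 'grass' is therefore /mɛʒig/.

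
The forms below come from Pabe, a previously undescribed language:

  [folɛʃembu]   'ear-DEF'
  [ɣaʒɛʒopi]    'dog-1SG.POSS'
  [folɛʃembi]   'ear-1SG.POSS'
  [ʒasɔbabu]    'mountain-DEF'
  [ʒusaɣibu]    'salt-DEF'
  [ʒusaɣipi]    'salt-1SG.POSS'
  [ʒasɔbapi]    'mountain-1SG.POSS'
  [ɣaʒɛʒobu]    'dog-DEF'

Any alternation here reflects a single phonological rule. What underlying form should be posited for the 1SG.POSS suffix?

The 1SG.POSS suffix surfaces as [-bi] and [-pi], depending on the final segment of the stem.
By contrast the DEF suffix keeps its initial [b] throughout — that segment must be underlying.
So the underlying form is /-pi/, and voiceless stops become voiced after a nasal.

/-pi/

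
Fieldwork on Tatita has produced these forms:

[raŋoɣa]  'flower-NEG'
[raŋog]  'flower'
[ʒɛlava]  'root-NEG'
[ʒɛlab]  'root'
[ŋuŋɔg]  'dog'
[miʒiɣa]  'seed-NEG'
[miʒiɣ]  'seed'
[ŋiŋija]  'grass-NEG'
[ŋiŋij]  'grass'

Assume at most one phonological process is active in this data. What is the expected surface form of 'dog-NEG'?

[ŋuŋɔɣa]

The root 'flower' surfaces as [raŋoɣa] and [raŋog], with a stem-final [ɣ] ~ [g] alternation.
The stem 'seed' ([miʒiɣa], [miʒiɣ]) shows [ɣ] unchanged in both environments, so [ɣ] cannot be basic with [g] derived in isolation.
The underlying segment must be /g/; voiced stops become fricatives between vowels, yielding [ɣ] there.
From [ŋuŋɔg] the stem 'dog' is /ŋuŋɔg/; between vowels this yields [ŋuŋɔɣa].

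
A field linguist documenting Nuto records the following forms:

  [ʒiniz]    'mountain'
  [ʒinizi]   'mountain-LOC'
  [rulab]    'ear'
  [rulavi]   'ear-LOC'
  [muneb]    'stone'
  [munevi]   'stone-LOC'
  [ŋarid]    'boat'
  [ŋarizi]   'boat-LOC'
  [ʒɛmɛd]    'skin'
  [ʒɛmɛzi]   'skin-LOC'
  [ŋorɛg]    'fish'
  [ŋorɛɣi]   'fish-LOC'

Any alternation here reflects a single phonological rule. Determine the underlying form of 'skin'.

/ʒɛmɛd/

The root 'skin' surfaces as [ʒɛmɛd] and [ʒɛmɛzi], with a stem-final [d] ~ [z] alternation.
The stem 'mountain' ([ʒiniz], [ʒinizi]) shows [z] unchanged in both environments, so [z] cannot be basic with [d] derived in isolation.
The alternation reflects intervocalic spirantization: voiced stops become fricatives between vowels. /d/ is underlying.
The underlying form of 'skin' is therefore /ʒɛmɛd/.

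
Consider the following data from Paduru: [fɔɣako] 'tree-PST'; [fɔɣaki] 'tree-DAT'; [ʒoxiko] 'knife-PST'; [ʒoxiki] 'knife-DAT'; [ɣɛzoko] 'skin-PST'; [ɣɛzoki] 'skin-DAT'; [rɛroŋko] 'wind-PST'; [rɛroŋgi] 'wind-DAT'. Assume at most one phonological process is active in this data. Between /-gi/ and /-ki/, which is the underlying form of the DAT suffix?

/-gi/

The DAT suffix surfaces as [-gi] and [-ki], depending on the final segment of the stem.
By contrast the PST suffix keeps its initial [k] throughout — that segment must be underlying.
So the underlying form is /-gi/, and voiced stops become voiceless after a vowel.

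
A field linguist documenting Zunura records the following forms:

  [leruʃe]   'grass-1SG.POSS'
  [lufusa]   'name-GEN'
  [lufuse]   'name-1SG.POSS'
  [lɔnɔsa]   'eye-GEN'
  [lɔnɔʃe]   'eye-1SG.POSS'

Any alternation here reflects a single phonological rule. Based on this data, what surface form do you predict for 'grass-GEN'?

The stem for 'eye' ends in [s] in [lɔnɔsa] but [ʃ] in [lɔnɔʃe].
The stem 'name' ([lufusa], [lufuse]) shows [s] unchanged in both environments, so [s] cannot be basic with [ʃ] derived before the 1SG.POSS suffix.
The underlying segment must be /ʃ/; palato-alveolar /ʃ/ becomes [s] when no front vowel follows, yielding [s] there.
The one attested form of 'grass', [leruʃe], shows underlying /leruʃ/. Applying the same rule when no front vowel follows gives [lerusa].

[lerusa]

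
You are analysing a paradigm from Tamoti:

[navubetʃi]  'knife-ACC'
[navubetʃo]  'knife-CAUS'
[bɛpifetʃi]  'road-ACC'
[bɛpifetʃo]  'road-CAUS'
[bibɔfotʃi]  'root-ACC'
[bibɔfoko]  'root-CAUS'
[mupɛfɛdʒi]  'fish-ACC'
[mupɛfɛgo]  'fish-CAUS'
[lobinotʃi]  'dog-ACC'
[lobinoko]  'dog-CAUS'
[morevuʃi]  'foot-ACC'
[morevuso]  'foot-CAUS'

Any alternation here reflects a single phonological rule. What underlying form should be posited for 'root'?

/bibɔfok/

The root 'root' surfaces as [bibɔfotʃi] and [bibɔfoko], with a stem-final [tʃ] ~ [k] alternation.
But 'road' keeps [tʃ] in both environments ([bɛpifetʃi], [bɛpifetʃo]), so there is no rule changing /tʃ/ to [k] before the CAUS suffix.
So /k/ is underlying, and a rule of palatalization before a front vowel — /k/, /g/ and /s/ become palato-alveolar [tʃ], [dʒ] and [ʃ] before a front vowel — gives [tʃ].
The underlying form of 'root' is therefore /bibɔfok/.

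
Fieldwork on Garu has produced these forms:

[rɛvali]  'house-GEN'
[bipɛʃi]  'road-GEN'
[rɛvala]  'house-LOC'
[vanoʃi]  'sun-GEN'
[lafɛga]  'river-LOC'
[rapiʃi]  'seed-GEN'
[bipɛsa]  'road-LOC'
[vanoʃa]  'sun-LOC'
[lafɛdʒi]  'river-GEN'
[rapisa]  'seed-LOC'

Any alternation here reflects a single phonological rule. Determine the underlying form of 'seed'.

/rapis/

The stem for 'seed' ends in [s] in [rapisa] but [ʃ] in [rapiʃi].
Compare 'sun', with invariant [ʃ] in [vanoʃa] and [vanoʃi]: an analysis with underlying /ʃ/ and a rule producing [s] before the LOC suffix would wrongly predict alternation here too.
So /s/ is underlying, and a rule of palatalization before a front vowel — /g/ and /s/ become palato-alveolar [dʒ] and [ʃ] before a front vowel — gives [ʃ].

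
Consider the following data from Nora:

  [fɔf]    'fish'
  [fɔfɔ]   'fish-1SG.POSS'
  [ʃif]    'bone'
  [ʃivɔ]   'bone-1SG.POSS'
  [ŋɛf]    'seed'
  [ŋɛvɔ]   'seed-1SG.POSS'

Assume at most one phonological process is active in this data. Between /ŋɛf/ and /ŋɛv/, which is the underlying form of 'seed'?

'seed' shows [f] ~ [v] at the end of the stem ([ŋɛf] vs [ŋɛvɔ]).
But 'fish' keeps [f] in both environments ([fɔf], [fɔfɔ]), so there is no rule changing /f/ to [v] before the 1SG.POSS suffix.
So /v/ is underlying, and a rule of word-final obstruent devoicing — voiced obstruents become voiceless word-finally — gives [f].

/ŋɛv/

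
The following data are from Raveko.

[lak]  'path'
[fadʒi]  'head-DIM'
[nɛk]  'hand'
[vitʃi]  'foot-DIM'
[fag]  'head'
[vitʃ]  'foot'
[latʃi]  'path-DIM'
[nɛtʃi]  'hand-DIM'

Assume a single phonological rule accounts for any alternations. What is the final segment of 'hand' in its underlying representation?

In [nɛk] and [nɛtʃi] the final segment of 'hand' alternates: [k] ~ [tʃ].
The stem 'foot' ([vitʃ], [vitʃi]) shows [tʃ] unchanged in both environments, so [tʃ] cannot be basic with [k] derived in isolation.
So /k/ is underlying, and a rule of palatalization before a front vowel — /k/ and /g/ become palato-alveolar [tʃ] and [dʒ] before a front vowel — gives [tʃ].

/k/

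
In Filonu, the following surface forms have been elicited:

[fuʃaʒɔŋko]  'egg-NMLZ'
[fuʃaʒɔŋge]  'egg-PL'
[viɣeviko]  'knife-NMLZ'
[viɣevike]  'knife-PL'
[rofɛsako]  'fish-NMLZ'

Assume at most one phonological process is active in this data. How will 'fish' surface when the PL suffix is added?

[rofɛsake]

The PL suffix surfaces as [-ge] and [-ke], depending on the final segment of the stem.
The NMLZ suffix, which begins with [k], is invariant after every stem; so [k] is not altered by any rule here.
The PL suffix is therefore /-ge/ underlyingly, with post-vocalic devoicing: voiced stops become voiceless after a vowel.
After 'fish', which ends in a vowel, the suffix surfaces as [-ke], giving [rofɛsake].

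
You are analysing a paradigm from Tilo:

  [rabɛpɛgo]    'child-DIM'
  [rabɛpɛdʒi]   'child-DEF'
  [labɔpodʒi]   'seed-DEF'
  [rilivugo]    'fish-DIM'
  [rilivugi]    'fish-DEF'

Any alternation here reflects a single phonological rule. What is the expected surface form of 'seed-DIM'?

[labɔpogo]

The stem for 'child' ends in [g] in [rabɛpɛgo] but [dʒ] in [rabɛpɛdʒi].
Compare 'fish', with invariant [g] in [rilivugo] and [rilivugi]: an analysis with underlying /g/ and a rule producing [dʒ] before the DEF suffix would wrongly predict alternation here too.
Therefore /dʒ/ is basic and [g] is derived by depalatalization (palato-alveolar /dʒ/ becomes [g] when no front vowel follows).
From [labɔpodʒi] the stem 'seed' is /labɔpodʒ/; when no front vowel follows this yields [labɔpogo].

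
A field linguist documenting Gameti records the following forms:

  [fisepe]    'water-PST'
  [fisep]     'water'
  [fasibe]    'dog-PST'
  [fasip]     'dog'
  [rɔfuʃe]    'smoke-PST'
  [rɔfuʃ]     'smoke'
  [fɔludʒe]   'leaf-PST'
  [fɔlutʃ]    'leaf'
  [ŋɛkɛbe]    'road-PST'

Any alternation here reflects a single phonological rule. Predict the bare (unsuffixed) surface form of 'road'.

'dog' shows [b] ~ [p] at the end of the stem ([fasibe] vs [fasip]).
Compare 'water', with invariant [p] in [fisepe] and [fisep]: an analysis with underlying /p/ and a rule producing [b] before the PST suffix would wrongly predict alternation here too.
So /b/ is underlying, and a rule of word-final obstruent devoicing — voiced obstruents become voiceless word-finally — gives [p].
From [ŋɛkɛbe] the stem 'road' is /ŋɛkɛb/; word-finally this yields [ŋɛkɛp].

[ŋɛkɛp]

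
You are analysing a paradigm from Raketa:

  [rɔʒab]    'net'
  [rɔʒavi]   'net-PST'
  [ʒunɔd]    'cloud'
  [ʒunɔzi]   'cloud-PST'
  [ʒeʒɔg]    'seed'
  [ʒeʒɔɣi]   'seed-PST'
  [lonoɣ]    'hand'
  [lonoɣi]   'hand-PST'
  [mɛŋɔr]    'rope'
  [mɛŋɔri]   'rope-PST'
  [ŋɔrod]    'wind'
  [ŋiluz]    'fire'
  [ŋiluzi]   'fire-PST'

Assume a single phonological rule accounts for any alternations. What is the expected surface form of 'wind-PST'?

[ŋɔrozi]

In [ʒunɔd] and [ʒunɔzi] the final segment of 'cloud' alternates: [d] ~ [z].
But 'fire' keeps [z] in both environments ([ŋiluz], [ŋiluzi]), so there is no rule changing /z/ to [d] in isolation.
The alternation reflects intervocalic spirantization: voiced stops become fricatives between vowels. /d/ is underlying.
The one attested form of 'wind', [ŋɔrod], shows underlying /ŋɔrod/. Applying the same rule between vowels gives [ŋɔrozi].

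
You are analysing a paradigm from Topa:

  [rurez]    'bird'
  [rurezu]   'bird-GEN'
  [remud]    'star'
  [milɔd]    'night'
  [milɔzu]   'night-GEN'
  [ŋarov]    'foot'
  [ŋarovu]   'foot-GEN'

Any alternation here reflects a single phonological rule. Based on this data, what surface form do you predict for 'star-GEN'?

[remuzu]

In [milɔd] and [milɔzu] the final segment of 'night' alternates: [d] ~ [z].
Compare 'bird', with invariant [z] in [rurez] and [rurezu]: an analysis with underlying /z/ and a rule producing [d] in isolation would wrongly predict alternation here too.
The underlying segment must be /d/; voiced stops become fricatives between vowels, yielding [z] there.
The one attested form of 'star', [remud], shows underlying /remud/. Applying the same rule between vowels gives [remuzu].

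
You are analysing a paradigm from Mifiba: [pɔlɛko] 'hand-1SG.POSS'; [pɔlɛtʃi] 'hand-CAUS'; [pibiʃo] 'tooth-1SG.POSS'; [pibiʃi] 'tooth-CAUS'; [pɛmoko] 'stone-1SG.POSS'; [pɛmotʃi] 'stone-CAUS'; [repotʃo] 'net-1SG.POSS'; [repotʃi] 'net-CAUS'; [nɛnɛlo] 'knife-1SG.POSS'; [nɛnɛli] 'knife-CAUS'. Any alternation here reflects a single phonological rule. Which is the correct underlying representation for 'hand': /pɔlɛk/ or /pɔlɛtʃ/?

The root 'hand' surfaces as [pɔlɛko] and [pɔlɛtʃi], with a stem-final [k] ~ [tʃ] alternation.
But 'net' keeps [tʃ] in both environments ([repotʃo], [repotʃi]), so there is no rule changing /tʃ/ to [k] before the 1SG.POSS suffix.
The alternation reflects palatalization before a front vowel: /k/ becomes palato-alveolar [tʃ] before a front vowel. /k/ is underlying.

/pɔlɛk/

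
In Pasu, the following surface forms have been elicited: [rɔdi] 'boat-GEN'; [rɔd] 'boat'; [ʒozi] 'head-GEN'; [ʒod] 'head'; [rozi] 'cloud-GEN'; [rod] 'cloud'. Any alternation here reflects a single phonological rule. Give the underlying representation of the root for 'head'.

'head' shows [z] ~ [d] at the end of the stem ([ʒozi] vs [ʒod]).
If /d/ were underlying and a rule turned it into [z] before the GEN suffix, 'boat' would also alternate; but it has [d] in both [rɔdi] and [rɔd].
The alternation reflects word-final hardening: voiced fricatives become stops word-finally. /z/ is underlying.

/ʒoz/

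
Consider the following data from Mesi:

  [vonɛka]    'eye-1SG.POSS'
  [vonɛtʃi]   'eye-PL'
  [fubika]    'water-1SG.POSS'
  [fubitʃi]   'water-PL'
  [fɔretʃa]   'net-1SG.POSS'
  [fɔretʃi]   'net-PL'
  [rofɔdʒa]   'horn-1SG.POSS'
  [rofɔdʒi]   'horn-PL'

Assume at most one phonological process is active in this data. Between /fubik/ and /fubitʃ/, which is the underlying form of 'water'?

/fubik/

In [fubika] and [fubitʃi] the final segment of 'water' alternates: [k] ~ [tʃ].
But 'net' keeps [tʃ] in both environments ([fɔretʃa], [fɔretʃi]), so there is no rule changing /tʃ/ to [k] before the 1SG.POSS suffix.
Therefore /k/ is basic and [tʃ] is derived by palatalization before a front vowel (/k/ becomes palato-alveolar [tʃ] before a front vowel).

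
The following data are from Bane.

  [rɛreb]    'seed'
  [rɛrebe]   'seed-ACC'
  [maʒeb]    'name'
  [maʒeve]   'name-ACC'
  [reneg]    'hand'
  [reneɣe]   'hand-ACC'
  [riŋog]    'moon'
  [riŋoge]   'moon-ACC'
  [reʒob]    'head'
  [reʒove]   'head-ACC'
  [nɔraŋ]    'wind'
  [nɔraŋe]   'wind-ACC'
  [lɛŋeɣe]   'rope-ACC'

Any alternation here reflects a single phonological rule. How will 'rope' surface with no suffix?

In [reneg] and [reneɣe] the final segment of 'hand' alternates: [g] ~ [ɣ].
If /g/ were underlying and a rule turned it into [ɣ] before the ACC suffix, 'moon' would also alternate; but it has [g] in both [riŋog] and [riŋoge].
Therefore /ɣ/ is basic and [g] is derived by word-final hardening (voiced fricatives become stops word-finally).
From [lɛŋeɣe] the stem 'rope' is /lɛŋeɣ/; word-finally this yields [lɛŋeg].

[lɛŋeg]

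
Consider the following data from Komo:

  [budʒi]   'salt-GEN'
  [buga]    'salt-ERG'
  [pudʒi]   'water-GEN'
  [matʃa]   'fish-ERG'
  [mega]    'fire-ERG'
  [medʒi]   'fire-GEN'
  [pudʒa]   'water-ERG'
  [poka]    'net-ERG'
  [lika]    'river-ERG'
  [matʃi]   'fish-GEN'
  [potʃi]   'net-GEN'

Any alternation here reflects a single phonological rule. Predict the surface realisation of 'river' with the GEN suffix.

[litʃi]

The stem for 'net' ends in [tʃ] in [potʃi] but [k] in [poka].
Compare 'fish', with invariant [tʃ] in [matʃi] and [matʃa]: an analysis with underlying /tʃ/ and a rule producing [k] before the ERG suffix would wrongly predict alternation here too.
Therefore /k/ is basic and [tʃ] is derived by palatalization before a front vowel (/k/ and /g/ become palato-alveolar [tʃ] and [dʒ] before a front vowel).
The one attested form of 'river', [lika], shows underlying /lik/. Applying the same rule before a front vowel gives [litʃi].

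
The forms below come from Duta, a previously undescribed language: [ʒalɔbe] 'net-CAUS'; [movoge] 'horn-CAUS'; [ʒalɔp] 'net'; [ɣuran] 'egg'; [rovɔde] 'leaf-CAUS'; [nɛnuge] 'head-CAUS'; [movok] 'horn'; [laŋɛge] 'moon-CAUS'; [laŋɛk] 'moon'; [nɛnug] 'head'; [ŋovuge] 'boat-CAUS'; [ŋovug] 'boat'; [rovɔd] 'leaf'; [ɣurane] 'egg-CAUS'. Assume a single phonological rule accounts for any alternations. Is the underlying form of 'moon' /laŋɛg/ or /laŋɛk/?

The root 'moon' surfaces as [laŋɛge] and [laŋɛk], with a stem-final [g] ~ [k] alternation.
The stem 'boat' ([ŋovuge], [ŋovug]) shows [g] unchanged in both environments, so [g] cannot be basic with [k] derived in isolation.
Therefore /k/ is basic and [g] is derived by intervocalic voicing (voiceless stops become voiced between vowels).

/laŋɛk/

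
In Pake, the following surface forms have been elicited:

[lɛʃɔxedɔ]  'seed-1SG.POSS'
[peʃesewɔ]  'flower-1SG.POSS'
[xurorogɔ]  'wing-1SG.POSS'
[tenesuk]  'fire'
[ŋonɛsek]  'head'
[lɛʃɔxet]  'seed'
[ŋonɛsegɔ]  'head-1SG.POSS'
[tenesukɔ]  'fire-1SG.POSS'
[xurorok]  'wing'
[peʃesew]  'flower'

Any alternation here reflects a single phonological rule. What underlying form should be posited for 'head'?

/ŋonɛseg/

The root 'head' surfaces as [ŋonɛsegɔ] and [ŋonɛsek], with a stem-final [g] ~ [k] alternation.
The stem 'fire' ([tenesukɔ], [tenesuk]) shows [k] unchanged in both environments, so [k] cannot be basic with [g] derived before the 1SG.POSS suffix.
Therefore /g/ is basic and [k] is derived by word-final obstruent devoicing (voiced obstruents become voiceless word-finally).
The underlying form of 'head' is therefore /ŋonɛseg/.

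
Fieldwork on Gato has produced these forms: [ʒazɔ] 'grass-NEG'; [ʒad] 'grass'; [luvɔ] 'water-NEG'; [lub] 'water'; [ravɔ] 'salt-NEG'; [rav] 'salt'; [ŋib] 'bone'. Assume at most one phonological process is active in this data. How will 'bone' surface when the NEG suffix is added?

[ŋivɔ]

The root 'water' surfaces as [luvɔ] and [lub], with a stem-final [v] ~ [b] alternation.
If /v/ were underlying and a rule turned it into [b] in isolation, 'salt' would also alternate; but it has [v] in both [ravɔ] and [rav].
The alternation reflects intervocalic spirantization: voiced stops become fricatives between vowels. /b/ is underlying.
From [ŋib] the stem 'bone' is /ŋib/; between vowels this yields [ŋivɔ].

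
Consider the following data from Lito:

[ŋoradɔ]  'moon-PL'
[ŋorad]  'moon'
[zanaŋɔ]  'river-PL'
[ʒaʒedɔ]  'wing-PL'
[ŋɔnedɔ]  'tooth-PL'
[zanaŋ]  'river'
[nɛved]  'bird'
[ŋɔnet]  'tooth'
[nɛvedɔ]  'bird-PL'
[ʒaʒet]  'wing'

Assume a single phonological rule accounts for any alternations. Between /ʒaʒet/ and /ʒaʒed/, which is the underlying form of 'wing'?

'wing' shows [d] ~ [t] at the end of the stem ([ʒaʒedɔ] vs [ʒaʒet]).
If /d/ were underlying and a rule turned it into [t] in isolation, 'bird' would also alternate; but it has [d] in both [nɛvedɔ] and [nɛved].
The alternation reflects intervocalic voicing: voiceless stops become voiced between vowels. /t/ is underlying.

/ʒaʒet/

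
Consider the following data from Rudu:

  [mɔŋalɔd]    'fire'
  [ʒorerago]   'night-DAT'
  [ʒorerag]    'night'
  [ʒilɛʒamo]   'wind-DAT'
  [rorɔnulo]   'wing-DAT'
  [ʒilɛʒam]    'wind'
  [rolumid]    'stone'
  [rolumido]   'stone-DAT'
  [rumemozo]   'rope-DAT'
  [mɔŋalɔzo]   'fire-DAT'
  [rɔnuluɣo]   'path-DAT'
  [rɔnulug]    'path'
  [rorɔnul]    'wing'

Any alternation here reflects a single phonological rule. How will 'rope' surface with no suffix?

[rumemod]

The stem for 'fire' ends in [d] in [mɔŋalɔd] but [z] in [mɔŋalɔzo].
If /d/ were underlying and a rule turned it into [z] before the DAT suffix, 'stone' would also alternate; but it has [d] in both [rolumid] and [rolumido].
The alternation reflects word-final hardening: voiced fricatives become stops word-finally. /z/ is underlying.
From [rumemozo] the stem 'rope' is /rumemoz/; word-finally this yields [rumemod].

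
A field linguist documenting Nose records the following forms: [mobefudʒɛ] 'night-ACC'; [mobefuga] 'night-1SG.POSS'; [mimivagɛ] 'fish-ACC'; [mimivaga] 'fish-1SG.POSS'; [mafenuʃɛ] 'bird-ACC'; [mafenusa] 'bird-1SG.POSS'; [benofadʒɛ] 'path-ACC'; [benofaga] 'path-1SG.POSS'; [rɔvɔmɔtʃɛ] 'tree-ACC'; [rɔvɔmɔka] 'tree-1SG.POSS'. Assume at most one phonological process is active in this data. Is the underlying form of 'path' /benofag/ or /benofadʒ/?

The root 'path' surfaces as [benofadʒɛ] and [benofaga], with a stem-final [dʒ] ~ [g] alternation.
But 'fish' keeps [g] in both environments ([mimivagɛ], [mimivaga]), so there is no rule changing /g/ to [dʒ] before the ACC suffix.
Therefore /dʒ/ is basic and [g] is derived by depalatalization (palato-alveolar /tʃ/, /dʒ/ and /ʃ/ become [k], [g] and [s] when no front vowel follows).

/benofadʒ/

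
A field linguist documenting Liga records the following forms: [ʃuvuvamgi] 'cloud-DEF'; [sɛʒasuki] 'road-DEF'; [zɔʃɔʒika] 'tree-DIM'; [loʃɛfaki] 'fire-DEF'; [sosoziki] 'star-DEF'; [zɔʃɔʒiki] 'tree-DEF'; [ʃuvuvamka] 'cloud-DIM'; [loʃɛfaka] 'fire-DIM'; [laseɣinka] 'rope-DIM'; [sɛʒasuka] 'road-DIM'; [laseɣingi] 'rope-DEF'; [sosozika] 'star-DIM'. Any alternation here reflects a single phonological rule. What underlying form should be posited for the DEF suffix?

The DEF suffix surfaces as [-gi] and [-ki], depending on the final segment of the stem.
By contrast the DIM suffix keeps its initial [k] throughout — that segment must be underlying.
So the underlying form is /-gi/, and voiced stops become voiceless after a vowel.

/-gi/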